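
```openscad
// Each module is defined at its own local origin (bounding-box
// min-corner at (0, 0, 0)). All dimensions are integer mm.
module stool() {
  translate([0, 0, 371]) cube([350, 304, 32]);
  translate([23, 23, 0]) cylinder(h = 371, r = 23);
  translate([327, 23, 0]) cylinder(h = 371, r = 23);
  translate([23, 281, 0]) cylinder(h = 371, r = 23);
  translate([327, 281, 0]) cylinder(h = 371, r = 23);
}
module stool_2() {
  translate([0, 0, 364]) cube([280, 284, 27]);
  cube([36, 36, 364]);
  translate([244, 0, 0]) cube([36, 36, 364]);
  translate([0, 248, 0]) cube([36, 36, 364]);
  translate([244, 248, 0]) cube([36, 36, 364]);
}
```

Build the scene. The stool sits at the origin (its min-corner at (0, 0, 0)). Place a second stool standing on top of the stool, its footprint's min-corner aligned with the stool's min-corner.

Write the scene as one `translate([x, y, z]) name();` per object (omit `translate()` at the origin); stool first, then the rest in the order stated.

stool();
translate([0, 0, 403]) stool_2();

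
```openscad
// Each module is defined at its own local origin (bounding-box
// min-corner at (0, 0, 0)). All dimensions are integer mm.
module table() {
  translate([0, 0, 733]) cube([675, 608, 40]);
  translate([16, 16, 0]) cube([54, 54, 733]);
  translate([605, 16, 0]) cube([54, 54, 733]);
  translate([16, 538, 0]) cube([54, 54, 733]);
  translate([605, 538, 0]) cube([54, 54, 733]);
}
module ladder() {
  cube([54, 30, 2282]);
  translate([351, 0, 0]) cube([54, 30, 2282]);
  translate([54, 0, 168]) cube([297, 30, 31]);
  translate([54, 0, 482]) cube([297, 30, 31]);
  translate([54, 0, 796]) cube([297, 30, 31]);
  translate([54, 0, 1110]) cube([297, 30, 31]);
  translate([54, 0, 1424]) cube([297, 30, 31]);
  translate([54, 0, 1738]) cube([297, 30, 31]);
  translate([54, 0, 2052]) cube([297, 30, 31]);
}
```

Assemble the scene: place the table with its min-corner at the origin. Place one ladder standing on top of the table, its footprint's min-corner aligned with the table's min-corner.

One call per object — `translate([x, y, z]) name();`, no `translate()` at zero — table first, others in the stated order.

table();
translate([0, 0, 773]) ladder();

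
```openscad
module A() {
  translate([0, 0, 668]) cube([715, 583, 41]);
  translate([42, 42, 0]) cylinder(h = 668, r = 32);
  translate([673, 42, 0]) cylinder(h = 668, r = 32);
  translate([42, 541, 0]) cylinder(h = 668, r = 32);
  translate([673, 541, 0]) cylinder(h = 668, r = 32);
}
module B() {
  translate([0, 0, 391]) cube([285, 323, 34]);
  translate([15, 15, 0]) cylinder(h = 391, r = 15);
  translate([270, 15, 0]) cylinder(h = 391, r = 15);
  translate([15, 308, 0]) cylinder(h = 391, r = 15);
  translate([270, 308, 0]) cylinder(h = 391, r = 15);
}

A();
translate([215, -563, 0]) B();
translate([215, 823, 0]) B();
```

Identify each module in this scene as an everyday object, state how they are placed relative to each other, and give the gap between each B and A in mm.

A is a table. B is a stool. Two stools sit around the table at the −y, +y sides. The gap between each stool and the table is 240 mm.

Each stool's nearest face is 240 mm from the table's bounding box.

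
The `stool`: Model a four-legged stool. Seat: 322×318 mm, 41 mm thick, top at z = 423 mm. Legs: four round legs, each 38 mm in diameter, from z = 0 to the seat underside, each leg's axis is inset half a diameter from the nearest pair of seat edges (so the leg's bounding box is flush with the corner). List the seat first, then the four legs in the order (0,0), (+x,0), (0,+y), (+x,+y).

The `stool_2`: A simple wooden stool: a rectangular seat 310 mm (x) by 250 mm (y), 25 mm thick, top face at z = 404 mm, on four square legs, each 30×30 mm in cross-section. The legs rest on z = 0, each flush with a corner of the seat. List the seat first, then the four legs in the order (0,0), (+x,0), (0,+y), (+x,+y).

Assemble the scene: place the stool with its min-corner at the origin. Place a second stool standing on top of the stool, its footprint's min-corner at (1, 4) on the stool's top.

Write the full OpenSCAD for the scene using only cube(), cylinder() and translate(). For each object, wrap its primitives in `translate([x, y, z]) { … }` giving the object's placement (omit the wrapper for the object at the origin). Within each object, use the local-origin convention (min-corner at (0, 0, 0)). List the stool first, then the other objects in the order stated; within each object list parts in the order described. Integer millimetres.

translate([0, 0, 382]) cube([322, 318, 41]);
translate([19, 19, 0]) cylinder(h = 382, r = 19);
translate([303, 19, 0]) cylinder(h = 382, r = 19);
translate([19, 299, 0]) cylinder(h = 382, r = 19);
translate([303, 299, 0]) cylinder(h = 382, r = 19);
translate([1, 4, 423]) {
  translate([0, 0, 379]) cube([310, 250, 25]);
  cube([30, 30, 379]);
  translate([280, 0, 0]) cube([30, 30, 379]);
  translate([0, 220, 0]) cube([30, 30, 379]);
  translate([280, 220, 0]) cube([30, 30, 379]);
}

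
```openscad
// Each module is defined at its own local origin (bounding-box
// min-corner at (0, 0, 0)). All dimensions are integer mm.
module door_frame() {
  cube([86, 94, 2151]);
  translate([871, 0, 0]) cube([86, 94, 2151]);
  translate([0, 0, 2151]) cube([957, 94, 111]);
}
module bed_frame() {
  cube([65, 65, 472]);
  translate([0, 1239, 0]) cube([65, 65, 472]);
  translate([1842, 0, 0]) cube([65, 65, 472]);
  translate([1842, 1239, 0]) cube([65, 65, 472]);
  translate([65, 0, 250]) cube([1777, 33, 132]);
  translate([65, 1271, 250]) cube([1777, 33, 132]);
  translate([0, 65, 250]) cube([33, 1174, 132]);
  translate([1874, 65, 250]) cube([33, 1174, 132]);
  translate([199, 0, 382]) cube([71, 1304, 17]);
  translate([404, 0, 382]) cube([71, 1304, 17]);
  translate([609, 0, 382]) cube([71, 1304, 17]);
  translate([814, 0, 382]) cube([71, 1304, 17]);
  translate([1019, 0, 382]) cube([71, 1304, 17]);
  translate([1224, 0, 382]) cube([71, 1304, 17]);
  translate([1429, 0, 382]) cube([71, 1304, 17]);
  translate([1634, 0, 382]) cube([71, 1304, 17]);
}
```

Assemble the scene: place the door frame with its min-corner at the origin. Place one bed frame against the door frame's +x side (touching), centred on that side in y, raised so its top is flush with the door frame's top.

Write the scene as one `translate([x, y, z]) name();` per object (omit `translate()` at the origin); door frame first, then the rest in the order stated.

door_frame();
translate([957, -605, 1790]) bed_frame();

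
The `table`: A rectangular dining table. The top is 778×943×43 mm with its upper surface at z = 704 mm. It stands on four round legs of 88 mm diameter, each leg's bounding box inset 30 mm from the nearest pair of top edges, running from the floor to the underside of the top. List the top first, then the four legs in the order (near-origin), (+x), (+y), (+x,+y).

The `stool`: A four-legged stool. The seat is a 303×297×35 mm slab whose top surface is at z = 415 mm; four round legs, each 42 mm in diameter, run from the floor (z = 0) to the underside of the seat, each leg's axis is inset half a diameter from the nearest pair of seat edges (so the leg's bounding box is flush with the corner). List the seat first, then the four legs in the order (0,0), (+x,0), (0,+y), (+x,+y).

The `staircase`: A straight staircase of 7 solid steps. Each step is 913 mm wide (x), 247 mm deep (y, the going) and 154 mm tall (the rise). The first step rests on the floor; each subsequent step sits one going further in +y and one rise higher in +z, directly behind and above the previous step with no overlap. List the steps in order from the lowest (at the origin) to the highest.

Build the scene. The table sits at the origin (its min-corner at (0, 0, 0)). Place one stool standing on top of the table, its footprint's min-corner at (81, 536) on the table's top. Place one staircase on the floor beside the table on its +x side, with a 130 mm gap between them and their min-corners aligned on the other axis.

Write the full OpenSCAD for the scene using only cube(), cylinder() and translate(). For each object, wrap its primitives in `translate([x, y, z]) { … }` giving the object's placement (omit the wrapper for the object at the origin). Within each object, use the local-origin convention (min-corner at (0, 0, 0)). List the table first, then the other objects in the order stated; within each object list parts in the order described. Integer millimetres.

translate([0, 0, 661]) cube([778, 943, 43]);
translate([74, 74, 0]) cylinder(h = 661, r = 44);
translate([704, 74, 0]) cylinder(h = 661, r = 44);
translate([74, 869, 0]) cylinder(h = 661, r = 44);
translate([704, 869, 0]) cylinder(h = 661, r = 44);
translate([81, 536, 704]) {
  translate([0, 0, 380]) cube([303, 297, 35]);
  translate([21, 21, 0]) cylinder(h = 380, r = 21);
  translate([282, 21, 0]) cylinder(h = 380, r = 21);
  translate([21, 276, 0]) cylinder(h = 380, r = 21);
  translate([282, 276, 0]) cylinder(h = 380, r = 21);
}
translate([908, 0, 0]) {
  cube([913, 247, 154]);
  translate([0, 247, 154]) cube([913, 247, 154]);
  translate([0, 494, 308]) cube([913, 247, 154]);
  translate([0, 741, 462]) cube([913, 247, 154]);
  translate([0, 988, 616]) cube([913, 247, 154]);
  translate([0, 1235, 770]) cube([913, 247, 154]);
  translate([0, 1482, 924]) cube([913, 247, 154]);
}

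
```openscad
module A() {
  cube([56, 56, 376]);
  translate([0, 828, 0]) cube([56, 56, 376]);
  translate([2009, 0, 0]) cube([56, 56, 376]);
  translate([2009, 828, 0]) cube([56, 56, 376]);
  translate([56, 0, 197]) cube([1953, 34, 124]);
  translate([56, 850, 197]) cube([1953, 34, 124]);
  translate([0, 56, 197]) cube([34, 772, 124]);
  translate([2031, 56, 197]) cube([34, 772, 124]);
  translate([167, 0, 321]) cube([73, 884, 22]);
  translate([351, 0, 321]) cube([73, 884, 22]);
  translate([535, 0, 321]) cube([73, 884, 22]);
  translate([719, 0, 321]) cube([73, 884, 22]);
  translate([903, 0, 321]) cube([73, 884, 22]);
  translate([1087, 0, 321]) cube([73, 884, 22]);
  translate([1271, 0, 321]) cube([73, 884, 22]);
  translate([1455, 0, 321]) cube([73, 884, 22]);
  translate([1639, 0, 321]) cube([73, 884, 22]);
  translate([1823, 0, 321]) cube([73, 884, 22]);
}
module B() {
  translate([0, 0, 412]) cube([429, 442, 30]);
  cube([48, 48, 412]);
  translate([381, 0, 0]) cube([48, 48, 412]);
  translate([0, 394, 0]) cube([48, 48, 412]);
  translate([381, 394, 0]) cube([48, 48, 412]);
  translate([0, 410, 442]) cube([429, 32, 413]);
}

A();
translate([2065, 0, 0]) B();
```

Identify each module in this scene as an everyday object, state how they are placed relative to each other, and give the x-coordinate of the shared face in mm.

A is a bed frame. B is a chair. The chair is against the bed frame's +x side, with their −y faces flush. The x-coordinate of the shared face is 2065 mm.

The bed frame's +x face and the chair's −x face are both at x = 2065 mm.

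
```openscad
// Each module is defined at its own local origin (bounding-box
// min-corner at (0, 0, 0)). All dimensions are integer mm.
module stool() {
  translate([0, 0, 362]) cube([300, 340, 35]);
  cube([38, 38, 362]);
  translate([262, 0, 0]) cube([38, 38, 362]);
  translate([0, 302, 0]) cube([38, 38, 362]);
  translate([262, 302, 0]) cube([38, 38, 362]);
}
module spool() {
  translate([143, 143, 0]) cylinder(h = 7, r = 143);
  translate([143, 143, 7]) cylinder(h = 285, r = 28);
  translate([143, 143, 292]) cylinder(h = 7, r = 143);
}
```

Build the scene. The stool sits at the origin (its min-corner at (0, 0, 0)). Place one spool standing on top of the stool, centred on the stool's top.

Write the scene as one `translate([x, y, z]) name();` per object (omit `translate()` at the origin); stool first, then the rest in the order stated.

stool();
translate([7, 27, 397]) spool();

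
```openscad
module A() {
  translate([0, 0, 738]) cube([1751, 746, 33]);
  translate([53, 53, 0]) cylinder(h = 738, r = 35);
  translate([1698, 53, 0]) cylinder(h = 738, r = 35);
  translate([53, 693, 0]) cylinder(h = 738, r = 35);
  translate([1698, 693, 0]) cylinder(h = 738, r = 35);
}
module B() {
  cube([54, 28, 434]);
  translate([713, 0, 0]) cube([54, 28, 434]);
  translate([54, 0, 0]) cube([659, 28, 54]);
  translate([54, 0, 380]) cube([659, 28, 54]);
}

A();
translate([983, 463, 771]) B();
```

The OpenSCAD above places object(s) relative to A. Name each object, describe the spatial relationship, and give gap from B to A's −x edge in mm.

The picture frame's min-x is at 983; the table's min-x is 0; gap = 983 mm.

A is a table. B is a picture frame. The picture frame is on top of the table. The gap from the picture frame to the table's −x edge is 983 mm.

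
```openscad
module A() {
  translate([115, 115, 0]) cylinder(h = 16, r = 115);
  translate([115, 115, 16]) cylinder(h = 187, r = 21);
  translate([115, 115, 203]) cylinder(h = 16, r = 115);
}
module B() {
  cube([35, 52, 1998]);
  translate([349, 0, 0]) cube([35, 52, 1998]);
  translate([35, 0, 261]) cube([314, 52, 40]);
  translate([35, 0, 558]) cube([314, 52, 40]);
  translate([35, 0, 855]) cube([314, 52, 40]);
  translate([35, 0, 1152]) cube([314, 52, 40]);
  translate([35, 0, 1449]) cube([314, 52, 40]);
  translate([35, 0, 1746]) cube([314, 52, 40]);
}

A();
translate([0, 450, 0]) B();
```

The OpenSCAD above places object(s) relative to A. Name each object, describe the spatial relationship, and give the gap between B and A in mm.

The ladder's nearest face is 220 mm from the spool's +y face.

A is a spool. B is a ladder. The ladder is on the floor beside the spool on its +y side. The gap between the ladder and the spool is 220 mm.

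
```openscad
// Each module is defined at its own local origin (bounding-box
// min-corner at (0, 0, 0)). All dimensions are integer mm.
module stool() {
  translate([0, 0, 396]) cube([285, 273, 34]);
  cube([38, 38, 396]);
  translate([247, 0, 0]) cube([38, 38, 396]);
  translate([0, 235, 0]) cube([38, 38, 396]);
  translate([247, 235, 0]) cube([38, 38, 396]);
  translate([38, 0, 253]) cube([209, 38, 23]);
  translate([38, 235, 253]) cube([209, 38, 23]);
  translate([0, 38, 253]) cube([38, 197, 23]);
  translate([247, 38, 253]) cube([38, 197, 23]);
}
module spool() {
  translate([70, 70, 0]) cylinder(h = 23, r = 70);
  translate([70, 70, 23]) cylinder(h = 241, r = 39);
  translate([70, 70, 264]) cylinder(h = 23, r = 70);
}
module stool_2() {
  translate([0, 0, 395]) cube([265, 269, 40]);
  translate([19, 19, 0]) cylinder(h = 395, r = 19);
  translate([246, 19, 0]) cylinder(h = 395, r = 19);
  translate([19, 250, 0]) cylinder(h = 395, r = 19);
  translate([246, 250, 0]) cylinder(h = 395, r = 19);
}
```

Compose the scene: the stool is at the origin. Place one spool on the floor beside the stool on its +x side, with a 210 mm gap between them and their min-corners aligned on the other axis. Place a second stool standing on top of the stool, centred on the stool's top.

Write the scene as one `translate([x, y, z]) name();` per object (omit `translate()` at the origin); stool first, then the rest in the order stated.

stool();
translate([495, 0, 0]) spool();
translate([10, 2, 430]) stool_2();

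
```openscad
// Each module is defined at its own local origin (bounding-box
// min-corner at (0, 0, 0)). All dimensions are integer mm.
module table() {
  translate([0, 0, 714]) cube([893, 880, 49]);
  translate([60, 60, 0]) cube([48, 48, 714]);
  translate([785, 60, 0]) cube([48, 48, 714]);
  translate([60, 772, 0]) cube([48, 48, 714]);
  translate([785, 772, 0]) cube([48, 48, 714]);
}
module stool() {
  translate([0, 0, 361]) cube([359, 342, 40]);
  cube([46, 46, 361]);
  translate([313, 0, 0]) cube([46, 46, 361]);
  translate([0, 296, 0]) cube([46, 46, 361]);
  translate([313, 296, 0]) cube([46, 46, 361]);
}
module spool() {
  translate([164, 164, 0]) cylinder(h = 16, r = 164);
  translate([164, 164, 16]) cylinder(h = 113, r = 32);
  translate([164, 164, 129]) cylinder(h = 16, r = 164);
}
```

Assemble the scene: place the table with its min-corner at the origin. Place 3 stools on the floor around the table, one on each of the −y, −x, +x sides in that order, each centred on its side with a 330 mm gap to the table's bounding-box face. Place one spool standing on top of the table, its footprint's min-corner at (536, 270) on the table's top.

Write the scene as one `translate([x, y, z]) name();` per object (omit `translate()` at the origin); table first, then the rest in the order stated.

table();
translate([267, -672, 0]) stool();
translate([-689, 269, 0]) stool();
translate([1223, 269, 0]) stool();
translate([536, 270, 763]) spool();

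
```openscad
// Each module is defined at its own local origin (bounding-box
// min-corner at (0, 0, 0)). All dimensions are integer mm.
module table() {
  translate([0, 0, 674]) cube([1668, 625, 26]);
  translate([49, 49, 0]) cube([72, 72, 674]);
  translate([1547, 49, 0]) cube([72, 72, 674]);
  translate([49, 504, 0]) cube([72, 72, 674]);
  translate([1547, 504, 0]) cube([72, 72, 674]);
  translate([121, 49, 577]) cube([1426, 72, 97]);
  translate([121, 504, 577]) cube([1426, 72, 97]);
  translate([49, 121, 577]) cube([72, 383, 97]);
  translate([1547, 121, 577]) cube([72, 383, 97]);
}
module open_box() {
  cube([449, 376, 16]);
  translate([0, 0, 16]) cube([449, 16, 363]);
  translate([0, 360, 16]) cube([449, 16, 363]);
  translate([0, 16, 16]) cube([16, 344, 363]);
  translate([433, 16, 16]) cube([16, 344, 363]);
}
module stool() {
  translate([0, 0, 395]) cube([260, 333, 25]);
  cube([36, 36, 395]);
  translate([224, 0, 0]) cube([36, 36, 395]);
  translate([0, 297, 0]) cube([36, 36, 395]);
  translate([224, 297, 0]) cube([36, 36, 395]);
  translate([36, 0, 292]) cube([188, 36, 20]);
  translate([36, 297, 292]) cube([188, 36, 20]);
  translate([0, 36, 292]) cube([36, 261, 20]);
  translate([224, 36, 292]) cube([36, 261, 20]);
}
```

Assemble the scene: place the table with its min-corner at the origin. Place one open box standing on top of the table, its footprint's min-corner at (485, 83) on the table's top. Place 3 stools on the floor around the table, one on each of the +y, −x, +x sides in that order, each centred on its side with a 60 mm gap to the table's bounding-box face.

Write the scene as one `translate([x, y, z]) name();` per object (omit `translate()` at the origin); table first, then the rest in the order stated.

table();
translate([485, 83, 700]) open_box();
translate([704, 685, 0]) stool();
translate([-320, 146, 0]) stool();
translate([1728, 146, 0]) stool();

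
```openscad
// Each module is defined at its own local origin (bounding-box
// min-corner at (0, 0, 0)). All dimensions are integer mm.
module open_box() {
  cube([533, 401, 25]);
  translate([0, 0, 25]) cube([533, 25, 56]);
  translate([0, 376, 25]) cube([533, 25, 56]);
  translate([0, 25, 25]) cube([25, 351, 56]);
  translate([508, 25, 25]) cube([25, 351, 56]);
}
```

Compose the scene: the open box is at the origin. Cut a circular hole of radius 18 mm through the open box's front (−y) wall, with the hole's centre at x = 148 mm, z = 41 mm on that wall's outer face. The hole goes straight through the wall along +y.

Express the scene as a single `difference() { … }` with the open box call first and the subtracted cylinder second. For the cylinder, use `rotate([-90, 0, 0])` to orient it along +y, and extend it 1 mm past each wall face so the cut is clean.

difference() {
  open_box();
  translate([148, -1, 41]) rotate([-90, 0, 0]) cylinder(h = 27, r = 18);
}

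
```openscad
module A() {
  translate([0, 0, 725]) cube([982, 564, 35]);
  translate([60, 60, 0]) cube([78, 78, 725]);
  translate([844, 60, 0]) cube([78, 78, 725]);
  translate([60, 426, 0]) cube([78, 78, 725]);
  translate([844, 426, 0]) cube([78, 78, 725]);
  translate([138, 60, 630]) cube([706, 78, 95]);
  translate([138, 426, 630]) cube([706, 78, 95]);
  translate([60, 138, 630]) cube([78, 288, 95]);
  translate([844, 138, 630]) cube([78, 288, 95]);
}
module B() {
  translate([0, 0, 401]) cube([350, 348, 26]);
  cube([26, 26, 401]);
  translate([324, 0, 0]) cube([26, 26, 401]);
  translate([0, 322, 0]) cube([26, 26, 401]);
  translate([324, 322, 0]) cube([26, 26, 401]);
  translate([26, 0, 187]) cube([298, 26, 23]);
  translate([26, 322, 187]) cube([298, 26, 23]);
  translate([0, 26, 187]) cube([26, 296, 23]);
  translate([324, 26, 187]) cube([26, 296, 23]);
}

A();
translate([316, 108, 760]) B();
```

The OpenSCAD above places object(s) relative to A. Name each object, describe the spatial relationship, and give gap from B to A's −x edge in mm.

The stool's min-x is at 316; the table's min-x is 0; gap = 316 mm.

A is a table. B is a stool. The stool is on top of the table, centred. The gap from the stool to the table's −x edge is 316 mm.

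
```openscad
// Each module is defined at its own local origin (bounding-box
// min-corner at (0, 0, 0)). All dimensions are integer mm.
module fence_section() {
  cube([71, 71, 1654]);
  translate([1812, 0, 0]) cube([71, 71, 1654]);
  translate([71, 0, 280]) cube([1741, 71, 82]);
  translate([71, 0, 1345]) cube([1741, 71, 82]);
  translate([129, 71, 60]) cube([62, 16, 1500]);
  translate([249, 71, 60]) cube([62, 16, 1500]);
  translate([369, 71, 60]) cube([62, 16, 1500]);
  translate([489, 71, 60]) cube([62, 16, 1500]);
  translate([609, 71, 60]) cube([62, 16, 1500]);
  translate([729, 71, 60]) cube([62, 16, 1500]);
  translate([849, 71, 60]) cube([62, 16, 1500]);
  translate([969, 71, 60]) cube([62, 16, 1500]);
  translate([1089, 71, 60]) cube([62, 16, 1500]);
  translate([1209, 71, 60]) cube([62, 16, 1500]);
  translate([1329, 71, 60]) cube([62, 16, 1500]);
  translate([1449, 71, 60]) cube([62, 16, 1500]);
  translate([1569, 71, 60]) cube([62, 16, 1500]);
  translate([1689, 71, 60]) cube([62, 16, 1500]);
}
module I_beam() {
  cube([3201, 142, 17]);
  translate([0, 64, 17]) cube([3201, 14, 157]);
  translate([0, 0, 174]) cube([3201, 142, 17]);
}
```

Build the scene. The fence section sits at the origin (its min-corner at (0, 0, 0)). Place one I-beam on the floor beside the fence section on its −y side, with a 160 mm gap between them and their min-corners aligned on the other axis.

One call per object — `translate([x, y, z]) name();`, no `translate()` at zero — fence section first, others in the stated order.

fence_section();
translate([0, -302, 0]) I_beam();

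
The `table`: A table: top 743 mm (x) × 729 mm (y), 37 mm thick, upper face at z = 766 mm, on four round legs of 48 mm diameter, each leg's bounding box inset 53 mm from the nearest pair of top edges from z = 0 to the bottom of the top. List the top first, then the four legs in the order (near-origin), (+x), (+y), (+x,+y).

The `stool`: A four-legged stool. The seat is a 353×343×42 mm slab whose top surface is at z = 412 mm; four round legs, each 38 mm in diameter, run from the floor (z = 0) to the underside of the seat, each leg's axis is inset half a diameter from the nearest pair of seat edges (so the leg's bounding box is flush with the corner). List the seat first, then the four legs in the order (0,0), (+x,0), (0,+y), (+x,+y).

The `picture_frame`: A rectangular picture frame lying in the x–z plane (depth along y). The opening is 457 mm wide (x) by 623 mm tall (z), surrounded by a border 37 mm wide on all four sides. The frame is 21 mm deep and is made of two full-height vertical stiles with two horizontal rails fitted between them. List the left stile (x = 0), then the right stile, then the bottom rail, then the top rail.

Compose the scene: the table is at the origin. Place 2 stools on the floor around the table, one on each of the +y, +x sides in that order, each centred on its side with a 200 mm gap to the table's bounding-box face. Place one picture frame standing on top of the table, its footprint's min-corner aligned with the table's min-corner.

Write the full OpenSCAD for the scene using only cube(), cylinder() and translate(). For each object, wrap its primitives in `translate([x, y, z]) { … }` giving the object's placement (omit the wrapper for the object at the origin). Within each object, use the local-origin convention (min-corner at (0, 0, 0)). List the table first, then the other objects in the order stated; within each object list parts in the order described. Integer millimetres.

translate([0, 0, 729]) cube([743, 729, 37]);
translate([77, 77, 0]) cylinder(h = 729, r = 24);
translate([666, 77, 0]) cylinder(h = 729, r = 24);
translate([77, 652, 0]) cylinder(h = 729, r = 24);
translate([666, 652, 0]) cylinder(h = 729, r = 24);
translate([195, 929, 0]) {
  translate([0, 0, 370]) cube([353, 343, 42]);
  translate([19, 19, 0]) cylinder(h = 370, r = 19);
  translate([334, 19, 0]) cylinder(h = 370, r = 19);
  translate([19, 324, 0]) cylinder(h = 370, r = 19);
  translate([334, 324, 0]) cylinder(h = 370, r = 19);
}
translate([943, 193, 0]) {
  translate([0, 0, 370]) cube([353, 343, 42]);
  translate([19, 19, 0]) cylinder(h = 370, r = 19);
  translate([334, 19, 0]) cylinder(h = 370, r = 19);
  translate([19, 324, 0]) cylinder(h = 370, r = 19);
  translate([334, 324, 0]) cylinder(h = 370, r = 19);
}
translate([0, 0, 766]) {
  cube([37, 21, 697]);
  translate([494, 0, 0]) cube([37, 21, 697]);
  translate([37, 0, 0]) cube([457, 21, 37]);
  translate([37, 0, 660]) cube([457, 21, 37]);
}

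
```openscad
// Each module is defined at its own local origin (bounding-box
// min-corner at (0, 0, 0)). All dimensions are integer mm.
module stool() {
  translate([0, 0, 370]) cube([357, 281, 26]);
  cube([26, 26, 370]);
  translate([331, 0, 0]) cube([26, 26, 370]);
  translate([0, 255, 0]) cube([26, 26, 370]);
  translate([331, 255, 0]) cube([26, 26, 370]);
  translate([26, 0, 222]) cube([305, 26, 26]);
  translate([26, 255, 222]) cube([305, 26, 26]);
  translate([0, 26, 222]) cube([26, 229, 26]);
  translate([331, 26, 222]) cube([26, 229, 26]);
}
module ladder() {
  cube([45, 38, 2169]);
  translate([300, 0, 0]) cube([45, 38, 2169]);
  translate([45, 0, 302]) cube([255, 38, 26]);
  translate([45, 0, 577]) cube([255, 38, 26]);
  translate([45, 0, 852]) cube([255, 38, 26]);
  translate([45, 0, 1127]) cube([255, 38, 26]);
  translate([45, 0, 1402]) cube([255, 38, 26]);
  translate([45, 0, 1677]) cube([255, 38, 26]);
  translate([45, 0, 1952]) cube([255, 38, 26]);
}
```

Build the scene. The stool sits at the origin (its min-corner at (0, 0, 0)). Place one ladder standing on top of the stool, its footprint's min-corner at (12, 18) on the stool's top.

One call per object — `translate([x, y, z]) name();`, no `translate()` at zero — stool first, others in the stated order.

stool();
translate([12, 18, 396]) ladder();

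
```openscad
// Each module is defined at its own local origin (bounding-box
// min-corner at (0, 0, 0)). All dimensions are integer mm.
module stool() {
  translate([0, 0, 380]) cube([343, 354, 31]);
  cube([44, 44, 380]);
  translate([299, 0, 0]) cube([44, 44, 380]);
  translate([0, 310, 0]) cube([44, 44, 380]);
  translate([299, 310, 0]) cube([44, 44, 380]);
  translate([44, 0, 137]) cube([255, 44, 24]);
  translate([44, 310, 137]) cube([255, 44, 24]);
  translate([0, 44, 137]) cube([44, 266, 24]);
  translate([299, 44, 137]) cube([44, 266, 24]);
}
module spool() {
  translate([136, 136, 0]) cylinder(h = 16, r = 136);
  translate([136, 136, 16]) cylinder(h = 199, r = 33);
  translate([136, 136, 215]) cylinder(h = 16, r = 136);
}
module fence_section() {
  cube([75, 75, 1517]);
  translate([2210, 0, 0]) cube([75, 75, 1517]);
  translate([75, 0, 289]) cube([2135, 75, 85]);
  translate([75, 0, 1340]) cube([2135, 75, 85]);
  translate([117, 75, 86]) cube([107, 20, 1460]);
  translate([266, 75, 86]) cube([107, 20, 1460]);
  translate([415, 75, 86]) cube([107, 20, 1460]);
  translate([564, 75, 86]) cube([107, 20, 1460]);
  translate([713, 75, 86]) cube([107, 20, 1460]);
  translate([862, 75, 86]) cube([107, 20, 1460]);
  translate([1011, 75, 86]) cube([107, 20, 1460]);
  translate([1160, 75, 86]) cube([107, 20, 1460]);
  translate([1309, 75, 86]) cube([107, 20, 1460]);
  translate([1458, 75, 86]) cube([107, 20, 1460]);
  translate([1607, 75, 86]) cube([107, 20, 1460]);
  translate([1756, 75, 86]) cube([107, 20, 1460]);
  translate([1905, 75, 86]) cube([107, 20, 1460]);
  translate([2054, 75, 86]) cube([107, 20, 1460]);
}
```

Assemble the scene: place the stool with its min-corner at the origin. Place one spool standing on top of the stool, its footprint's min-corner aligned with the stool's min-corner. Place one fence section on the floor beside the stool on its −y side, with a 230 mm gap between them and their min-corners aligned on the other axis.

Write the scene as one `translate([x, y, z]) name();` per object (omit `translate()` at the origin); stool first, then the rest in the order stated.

stool();
translate([0, 0, 411]) spool();
translate([0, -325, 0]) fence_section();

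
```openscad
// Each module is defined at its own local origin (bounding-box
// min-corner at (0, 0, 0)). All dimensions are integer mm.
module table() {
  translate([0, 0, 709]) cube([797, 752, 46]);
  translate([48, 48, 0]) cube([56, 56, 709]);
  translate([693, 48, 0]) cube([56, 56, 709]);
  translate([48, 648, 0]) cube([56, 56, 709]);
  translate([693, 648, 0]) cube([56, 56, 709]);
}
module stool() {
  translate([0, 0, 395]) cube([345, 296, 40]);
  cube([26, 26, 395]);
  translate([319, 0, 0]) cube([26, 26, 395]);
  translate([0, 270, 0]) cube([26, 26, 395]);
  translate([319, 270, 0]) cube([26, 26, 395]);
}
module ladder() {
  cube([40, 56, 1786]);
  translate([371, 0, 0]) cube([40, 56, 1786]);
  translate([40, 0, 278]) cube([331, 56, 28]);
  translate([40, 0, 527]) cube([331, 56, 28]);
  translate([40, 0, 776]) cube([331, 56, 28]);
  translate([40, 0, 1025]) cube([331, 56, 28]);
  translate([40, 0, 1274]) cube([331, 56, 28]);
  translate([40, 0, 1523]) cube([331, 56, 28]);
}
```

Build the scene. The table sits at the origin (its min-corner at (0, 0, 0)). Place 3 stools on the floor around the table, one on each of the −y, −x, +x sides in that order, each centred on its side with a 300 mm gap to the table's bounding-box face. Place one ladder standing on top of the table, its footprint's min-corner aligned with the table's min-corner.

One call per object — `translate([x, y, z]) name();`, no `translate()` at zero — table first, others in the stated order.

table();
translate([226, -596, 0]) stool();
translate([-645, 228, 0]) stool();
translate([1097, 228, 0]) stool();
translate([0, 0, 755]) ladder();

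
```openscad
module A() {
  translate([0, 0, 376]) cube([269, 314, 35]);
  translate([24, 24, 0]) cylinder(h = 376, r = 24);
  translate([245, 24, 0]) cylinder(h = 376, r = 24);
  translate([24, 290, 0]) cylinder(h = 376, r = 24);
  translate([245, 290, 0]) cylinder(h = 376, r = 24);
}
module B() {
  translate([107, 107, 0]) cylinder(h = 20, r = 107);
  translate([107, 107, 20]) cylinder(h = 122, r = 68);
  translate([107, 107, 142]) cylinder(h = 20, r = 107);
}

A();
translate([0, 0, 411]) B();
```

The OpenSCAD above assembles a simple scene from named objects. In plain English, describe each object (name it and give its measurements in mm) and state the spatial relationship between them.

A is a simple wooden stool: a rectangular seat 269 mm (x) by 314 mm (y), 35 mm thick, top face at z = 411 mm, on four round legs, each 48 mm in diameter. The legs rest on z = 0, each leg's axis is inset half a diameter from the nearest pair of seat edges (so the leg's bounding box is flush with the corner).

B is a spool: two coaxial disc flanges of radius 107 mm and thickness 20 mm, joined by a core cylinder of radius 68 mm and height 122 mm. The lower flange rests on z = 0 and the three cylinders share a vertical axis.

The spool is on top of the stool.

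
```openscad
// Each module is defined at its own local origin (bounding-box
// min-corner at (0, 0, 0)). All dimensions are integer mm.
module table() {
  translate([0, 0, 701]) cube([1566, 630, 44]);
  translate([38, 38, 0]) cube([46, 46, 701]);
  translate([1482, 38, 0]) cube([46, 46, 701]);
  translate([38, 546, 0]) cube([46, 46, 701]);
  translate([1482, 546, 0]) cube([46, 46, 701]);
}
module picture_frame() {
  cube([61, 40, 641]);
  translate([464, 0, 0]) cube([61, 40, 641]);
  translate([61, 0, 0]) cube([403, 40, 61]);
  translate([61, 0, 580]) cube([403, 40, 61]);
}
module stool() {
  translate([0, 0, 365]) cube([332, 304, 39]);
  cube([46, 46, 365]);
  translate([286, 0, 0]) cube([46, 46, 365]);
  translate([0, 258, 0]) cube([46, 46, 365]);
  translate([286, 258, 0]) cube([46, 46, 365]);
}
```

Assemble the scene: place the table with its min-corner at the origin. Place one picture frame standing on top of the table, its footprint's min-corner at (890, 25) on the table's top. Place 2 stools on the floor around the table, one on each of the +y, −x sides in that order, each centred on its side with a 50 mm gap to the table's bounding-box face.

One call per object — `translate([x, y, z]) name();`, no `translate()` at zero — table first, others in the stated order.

table();
translate([890, 25, 745]) picture_frame();
translate([617, 680, 0]) stool();
translate([-382, 163, 0]) stool();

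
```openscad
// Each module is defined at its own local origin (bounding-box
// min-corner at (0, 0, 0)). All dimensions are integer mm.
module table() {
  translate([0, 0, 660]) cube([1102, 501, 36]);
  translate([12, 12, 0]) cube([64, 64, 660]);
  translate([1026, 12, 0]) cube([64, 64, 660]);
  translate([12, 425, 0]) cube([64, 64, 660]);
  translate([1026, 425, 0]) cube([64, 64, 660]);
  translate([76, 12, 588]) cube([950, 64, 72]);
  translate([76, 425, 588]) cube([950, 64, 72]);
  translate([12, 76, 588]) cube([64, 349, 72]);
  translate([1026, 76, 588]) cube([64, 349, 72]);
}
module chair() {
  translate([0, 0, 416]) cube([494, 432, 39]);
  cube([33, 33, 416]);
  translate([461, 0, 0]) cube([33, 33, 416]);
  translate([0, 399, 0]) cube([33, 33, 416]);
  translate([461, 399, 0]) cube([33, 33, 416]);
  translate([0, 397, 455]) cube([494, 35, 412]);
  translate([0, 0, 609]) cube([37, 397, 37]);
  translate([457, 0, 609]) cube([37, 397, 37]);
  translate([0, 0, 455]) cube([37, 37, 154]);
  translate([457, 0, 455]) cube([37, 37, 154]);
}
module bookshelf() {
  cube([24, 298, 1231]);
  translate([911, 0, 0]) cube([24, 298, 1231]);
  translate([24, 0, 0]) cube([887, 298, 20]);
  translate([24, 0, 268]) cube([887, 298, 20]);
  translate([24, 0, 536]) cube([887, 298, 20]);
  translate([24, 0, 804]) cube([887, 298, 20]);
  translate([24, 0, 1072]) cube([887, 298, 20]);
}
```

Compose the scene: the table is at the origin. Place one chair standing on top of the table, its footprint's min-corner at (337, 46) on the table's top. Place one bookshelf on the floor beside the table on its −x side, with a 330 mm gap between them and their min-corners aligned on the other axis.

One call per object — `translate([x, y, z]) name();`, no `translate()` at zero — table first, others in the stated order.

table();
translate([337, 46, 696]) chair();
translate([-1265, 0, 0]) bookshelf();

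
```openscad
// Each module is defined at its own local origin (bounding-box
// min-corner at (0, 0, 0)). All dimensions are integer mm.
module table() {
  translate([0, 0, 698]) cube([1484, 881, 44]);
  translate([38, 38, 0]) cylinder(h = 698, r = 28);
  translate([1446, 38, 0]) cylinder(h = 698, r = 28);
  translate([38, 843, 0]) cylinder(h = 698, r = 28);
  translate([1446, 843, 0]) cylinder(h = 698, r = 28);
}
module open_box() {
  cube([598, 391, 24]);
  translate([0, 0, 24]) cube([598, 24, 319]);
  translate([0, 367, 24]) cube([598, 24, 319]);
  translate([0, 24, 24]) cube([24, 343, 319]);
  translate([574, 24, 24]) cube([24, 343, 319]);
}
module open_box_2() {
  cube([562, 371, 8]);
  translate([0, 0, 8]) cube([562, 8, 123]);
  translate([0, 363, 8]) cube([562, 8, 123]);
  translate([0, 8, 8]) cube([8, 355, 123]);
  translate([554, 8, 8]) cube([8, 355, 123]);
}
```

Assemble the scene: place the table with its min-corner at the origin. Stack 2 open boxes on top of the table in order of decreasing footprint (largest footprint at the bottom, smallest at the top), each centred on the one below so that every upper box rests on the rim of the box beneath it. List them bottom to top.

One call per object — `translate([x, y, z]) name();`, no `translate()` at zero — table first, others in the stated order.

table();
translate([443, 245, 742]) open_box();
translate([461, 255, 1085]) open_box_2();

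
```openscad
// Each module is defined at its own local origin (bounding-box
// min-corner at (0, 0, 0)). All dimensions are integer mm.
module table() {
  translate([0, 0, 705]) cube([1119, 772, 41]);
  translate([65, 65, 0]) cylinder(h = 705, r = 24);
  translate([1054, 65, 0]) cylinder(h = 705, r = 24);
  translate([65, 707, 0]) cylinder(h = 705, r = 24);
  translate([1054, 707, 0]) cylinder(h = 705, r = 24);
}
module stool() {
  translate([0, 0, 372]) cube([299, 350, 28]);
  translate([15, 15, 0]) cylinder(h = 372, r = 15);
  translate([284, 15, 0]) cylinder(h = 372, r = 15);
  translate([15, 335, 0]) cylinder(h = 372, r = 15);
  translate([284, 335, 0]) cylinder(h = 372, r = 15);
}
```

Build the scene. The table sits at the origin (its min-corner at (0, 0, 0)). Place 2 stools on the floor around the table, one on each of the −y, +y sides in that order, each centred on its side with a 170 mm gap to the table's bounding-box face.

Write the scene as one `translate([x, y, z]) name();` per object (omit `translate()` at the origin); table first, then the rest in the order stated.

table();
translate([410, -520, 0]) stool();
translate([410, 942, 0]) stool();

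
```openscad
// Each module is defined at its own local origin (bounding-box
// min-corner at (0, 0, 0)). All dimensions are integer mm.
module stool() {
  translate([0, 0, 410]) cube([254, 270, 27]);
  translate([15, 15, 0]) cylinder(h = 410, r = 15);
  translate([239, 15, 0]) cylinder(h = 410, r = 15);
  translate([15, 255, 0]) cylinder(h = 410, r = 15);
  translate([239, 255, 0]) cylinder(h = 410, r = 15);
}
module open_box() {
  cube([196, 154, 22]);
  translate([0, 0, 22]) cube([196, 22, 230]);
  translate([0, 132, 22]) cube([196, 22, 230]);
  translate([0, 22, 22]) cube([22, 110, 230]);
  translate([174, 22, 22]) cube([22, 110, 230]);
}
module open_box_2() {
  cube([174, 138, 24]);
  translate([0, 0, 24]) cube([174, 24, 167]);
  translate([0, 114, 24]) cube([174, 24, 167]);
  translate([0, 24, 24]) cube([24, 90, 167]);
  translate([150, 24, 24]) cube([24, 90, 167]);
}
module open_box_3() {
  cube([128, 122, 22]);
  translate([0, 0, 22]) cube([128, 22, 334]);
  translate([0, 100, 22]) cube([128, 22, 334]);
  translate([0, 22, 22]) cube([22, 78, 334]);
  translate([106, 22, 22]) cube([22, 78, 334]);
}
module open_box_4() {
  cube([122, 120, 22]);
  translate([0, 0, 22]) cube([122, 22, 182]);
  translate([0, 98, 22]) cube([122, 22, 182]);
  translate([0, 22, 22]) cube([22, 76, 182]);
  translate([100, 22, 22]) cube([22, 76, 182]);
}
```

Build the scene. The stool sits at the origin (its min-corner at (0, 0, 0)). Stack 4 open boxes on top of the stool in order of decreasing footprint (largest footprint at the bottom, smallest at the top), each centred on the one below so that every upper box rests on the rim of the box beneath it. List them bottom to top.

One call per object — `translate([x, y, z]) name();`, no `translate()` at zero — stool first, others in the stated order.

stool();
translate([29, 58, 437]) open_box();
translate([40, 66, 689]) open_box_2();
translate([63, 74, 880]) open_box_3();
translate([66, 75, 1236]) open_box_4();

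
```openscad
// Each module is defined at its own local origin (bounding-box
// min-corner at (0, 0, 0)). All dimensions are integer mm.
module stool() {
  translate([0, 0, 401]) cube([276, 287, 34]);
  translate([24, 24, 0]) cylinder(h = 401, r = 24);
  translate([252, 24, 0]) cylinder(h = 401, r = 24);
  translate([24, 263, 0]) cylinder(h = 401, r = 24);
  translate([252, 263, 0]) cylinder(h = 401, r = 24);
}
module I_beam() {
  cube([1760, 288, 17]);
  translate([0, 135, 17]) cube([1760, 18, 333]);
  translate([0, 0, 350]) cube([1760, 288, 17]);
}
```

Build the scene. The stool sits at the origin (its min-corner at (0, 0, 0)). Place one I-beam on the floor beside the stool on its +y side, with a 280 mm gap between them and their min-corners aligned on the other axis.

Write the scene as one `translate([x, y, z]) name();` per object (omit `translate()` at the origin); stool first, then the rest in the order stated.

stool();
translate([0, 567, 0]) I_beam();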